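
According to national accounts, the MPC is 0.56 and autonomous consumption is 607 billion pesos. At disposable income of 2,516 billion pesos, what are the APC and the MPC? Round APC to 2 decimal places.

APC = 0.80; MPC = 0.56

MPC = 0.56 (the slope of the consumption function)
C = 607 + 0.56(2516) = 2015.96, so APC = 2015.96/2516 = 0.80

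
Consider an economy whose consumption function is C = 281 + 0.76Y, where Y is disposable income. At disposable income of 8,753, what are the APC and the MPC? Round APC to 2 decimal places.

APC = 0.79; MPC = 0.76

MPC = 0.76 (the slope of the consumption function)
C = 281 + 0.76(8753) = 6933.28, so APC = 6933.28/8753 = 0.79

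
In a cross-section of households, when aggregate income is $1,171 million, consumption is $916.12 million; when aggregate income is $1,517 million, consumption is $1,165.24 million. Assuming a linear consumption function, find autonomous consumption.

a = 73

MPC = ΔC/ΔY = (1165.24 − 916.12)/(1517 − 1171) = 249.12/346 = 0.72
a = C − MPC·Y = 916.12 − 0.72(1171) = 916.12 − 843.12 = 73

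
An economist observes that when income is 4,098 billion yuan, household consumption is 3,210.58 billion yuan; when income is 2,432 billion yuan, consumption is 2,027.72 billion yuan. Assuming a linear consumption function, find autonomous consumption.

a = 301

MPC = ΔC/ΔY = (3210.58 − 2027.72)/(4098 − 2432) = 1182.86/1666 = 0.71
a = C − MPC·Y = 2027.72 − 0.71(2432) = 2027.72 − 1726.72 = 301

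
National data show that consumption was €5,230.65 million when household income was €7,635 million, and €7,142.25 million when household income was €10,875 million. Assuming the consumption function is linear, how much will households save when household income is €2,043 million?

MPC = (7142.25 − 5230.65)/(10875 − 7635) = 1911.6/3240 = 0.59
a = 5230.65 − 0.59(7635) = 5230.65 − 4504.65 = 726
C = 726 + 0.59(2043) = 1931.37
S = 2043 − 1931.37 = 111.63

S = 111.63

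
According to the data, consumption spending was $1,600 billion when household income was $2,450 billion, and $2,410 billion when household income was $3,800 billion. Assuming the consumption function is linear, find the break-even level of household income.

Y = 325

MPC = (2410 − 1600)/(3800 − 2450) = 810/1350 = 0.6
a = 1600 − 0.6(2450) = 1600 − 1470 = 130
Break-even: Y = a/(1−MPC) = 130/0.4 = 325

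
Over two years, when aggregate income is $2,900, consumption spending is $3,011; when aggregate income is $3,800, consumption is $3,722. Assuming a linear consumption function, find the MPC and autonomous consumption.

MPC = 0.79; a = 720

MPC = ΔC/ΔY = (3722 − 3011)/(3800 − 2900) = 711/900 = 0.79
a = C − MPC·Y = 3011 − 0.79(2900) = 3011 − 2291 = 720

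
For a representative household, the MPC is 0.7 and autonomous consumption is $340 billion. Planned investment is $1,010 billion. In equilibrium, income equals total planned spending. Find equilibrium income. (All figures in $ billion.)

Y = 4500

Y = C + I = 340 + 0.7Y + 1010
Y − 0.7Y = 1350
0.3Y = 1350, so Y = 1350/0.3 = 4500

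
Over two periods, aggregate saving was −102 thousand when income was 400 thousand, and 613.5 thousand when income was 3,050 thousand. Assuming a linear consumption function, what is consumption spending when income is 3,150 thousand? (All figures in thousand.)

C = 2509.5

MPS = ΔS/ΔY = (613.5 − (-102))/(3050 − 400) = 715.5/2650 = 0.27
MPC = 1 − MPS = 0.73
Autonomous saving = -102 − 0.27(400) = -210, so a = 210
C = 210 + 0.73(3150) = 210 + 2299.5 = 2509.5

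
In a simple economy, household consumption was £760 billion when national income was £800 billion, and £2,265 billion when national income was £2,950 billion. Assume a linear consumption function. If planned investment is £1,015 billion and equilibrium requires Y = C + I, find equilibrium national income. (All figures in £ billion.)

MPC = (2265 − 760)/(2950 − 800) = 1505/2150 = 0.7
a = 760 − 0.7(800) = 200
Equilibrium: Y = 200 + 0.7Y + 1015
0.3Y = 1215, so Y = 1215/0.3 = 4050

Y = 4050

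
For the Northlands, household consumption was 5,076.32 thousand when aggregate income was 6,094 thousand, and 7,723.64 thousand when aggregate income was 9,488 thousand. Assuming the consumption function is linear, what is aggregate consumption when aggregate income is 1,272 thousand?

MPC = (7723.64 − 5076.32)/(9488 − 6094) = 2647.32/3394 = 0.78
a = 5076.32 − 0.78(6094) = 5076.32 − 4753.32 = 323
C = 323 + 0.78(1272) = 323 + 992.16 = 1315.16

C = 1315.16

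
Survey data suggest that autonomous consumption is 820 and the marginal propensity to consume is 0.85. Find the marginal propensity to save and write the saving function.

MPS = 0.15; S = -820 + 0.15Y

MPS = 1 − MPC = 1 − 0.85 = 0.15
S = Y − C = -820 + 0.15Y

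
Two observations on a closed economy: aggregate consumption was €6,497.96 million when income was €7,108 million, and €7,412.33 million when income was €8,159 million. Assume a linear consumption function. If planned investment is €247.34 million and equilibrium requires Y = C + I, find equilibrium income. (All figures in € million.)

MPC = (7412.33 − 6497.96)/(8159 − 7108) = 914.37/1051 = 0.87
a = 6497.96 − 0.87(7108) = 314
Equilibrium: Y = 314 + 0.87Y + 247.34
0.13Y = 561.34, so Y = 561.34/0.13 = 4318

Y = 4318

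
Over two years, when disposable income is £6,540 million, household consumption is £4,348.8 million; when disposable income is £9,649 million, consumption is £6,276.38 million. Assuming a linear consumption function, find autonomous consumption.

MPC = ΔC/ΔY = (6276.38 − 4348.8)/(9649 − 6540) = 1927.58/3109 = 0.62
a = C − MPC·Y = 4348.8 − 0.62(6540) = 4348.8 − 4054.8 = 294

a = 294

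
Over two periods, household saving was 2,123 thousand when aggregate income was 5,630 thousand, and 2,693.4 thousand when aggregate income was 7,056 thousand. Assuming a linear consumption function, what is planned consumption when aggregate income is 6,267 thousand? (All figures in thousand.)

C = 3889.2

MPS = ΔS/ΔY = (2693.4 − 2123)/(7056 − 5630) = 570.4/1426 = 0.4
MPC = 1 − MPS = 0.6
Autonomous saving = 2123 − 0.4(5630) = -129, so a = 129
C = 129 + 0.6(6267) = 129 + 3760.2 = 3889.2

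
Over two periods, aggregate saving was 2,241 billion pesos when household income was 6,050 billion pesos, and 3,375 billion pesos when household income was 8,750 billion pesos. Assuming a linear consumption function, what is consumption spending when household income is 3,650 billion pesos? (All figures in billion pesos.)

MPS = ΔS/ΔY = (3375 − 2241)/(8750 − 6050) = 1134/2700 = 0.42
MPC = 1 − MPS = 0.58
Autonomous saving = 2241 − 0.42(6050) = -300, so a = 300
C = 300 + 0.58(3650) = 300 + 2117 = 2417

C = 2417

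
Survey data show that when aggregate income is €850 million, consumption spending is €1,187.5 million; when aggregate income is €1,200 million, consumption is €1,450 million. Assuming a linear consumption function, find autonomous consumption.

a = 550

MPC = ΔC/ΔY = (1450 − 1187.5)/(1200 − 850) = 262.5/350 = 0.75
a = C − MPC·Y = 1187.5 − 0.75(850) = 1187.5 − 637.5 = 550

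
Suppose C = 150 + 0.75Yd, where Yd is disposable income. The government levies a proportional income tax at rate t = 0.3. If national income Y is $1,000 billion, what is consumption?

C = 675

Yd = (1 − 0.3)(1000) = 0.7(1000) = 700
C = 150 + 0.75(700) = 150 + 525 = 675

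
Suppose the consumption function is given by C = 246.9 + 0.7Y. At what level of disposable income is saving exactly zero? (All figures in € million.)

At break-even, C = Y: 246.9 + 0.7Y = Y
0.3Y = 246.9, so Y = 246.9/0.3 = 823

Y = 823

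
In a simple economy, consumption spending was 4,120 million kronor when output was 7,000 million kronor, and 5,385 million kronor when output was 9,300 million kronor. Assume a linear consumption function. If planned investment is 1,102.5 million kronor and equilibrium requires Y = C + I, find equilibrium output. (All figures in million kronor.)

Y = 3050

MPC = (5385 − 4120)/(9300 − 7000) = 1265/2300 = 0.55
a = 4120 − 0.55(7000) = 270
Equilibrium: Y = 270 + 0.55Y + 1102.5
0.45Y = 1372.5, so Y = 1372.5/0.45 = 3050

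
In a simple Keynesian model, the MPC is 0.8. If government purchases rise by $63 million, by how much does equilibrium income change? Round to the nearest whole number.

The multiplier is 1/(1 − MPC) = 1/0.2.
ΔY = 63/0.2 = 315.00 ≈ 315

ΔY ≈ 315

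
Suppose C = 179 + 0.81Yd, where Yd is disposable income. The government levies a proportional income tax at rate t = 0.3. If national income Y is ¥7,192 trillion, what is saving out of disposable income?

Yd = (1 − 0.3)(7192) = 0.7(7192) = 5034.4
C = 179 + 0.81(5034.4) = 179 + 4077.864 = 4256.864
S = Yd − C = 5034.4 − 4256.864 = 777.536

S = 777.536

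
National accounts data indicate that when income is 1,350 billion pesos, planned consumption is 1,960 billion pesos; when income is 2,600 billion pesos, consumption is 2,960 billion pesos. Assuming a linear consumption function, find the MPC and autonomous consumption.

MPC = ΔC/ΔY = (2960 − 1960)/(2600 − 1350) = 1000/1250 = 0.8
a = C − MPC·Y = 1960 − 0.8(1350) = 1960 − 1080 = 880

MPC = 0.8; a = 880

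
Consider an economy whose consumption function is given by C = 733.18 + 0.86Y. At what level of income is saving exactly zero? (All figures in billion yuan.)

At break-even, C = Y: 733.18 + 0.86Y = Y
0.14Y = 733.18, so Y = 733.18/0.14 = 5237

Y = 5237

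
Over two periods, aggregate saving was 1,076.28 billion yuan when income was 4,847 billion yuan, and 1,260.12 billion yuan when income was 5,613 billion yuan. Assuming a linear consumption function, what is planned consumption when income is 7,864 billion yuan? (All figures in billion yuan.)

MPS = ΔS/ΔY = (1260.12 − 1076.28)/(5613 − 4847) = 183.84/766 = 0.24
MPC = 1 − MPS = 0.76
Autonomous saving = 1076.28 − 0.24(4847) = -87, so a = 87
C = 87 + 0.76(7864) = 87 + 5976.64 = 6063.64

C = 6063.64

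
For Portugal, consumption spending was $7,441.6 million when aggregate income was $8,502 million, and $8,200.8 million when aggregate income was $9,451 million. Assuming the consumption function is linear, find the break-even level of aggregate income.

MPC = (8200.8 − 7441.6)/(9451 − 8502) = 759.2/949 = 0.8
a = 7441.6 − 0.8(8502) = 7441.6 − 6801.6 = 640
Break-even: Y = a/(1−MPC) = 640/0.2 = 3200

Y = 3200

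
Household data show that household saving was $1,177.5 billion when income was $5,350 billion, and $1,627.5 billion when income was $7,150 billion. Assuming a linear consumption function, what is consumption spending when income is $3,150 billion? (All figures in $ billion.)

C = 2522.5

MPS = ΔS/ΔY = (1627.5 − 1177.5)/(7150 − 5350) = 450/1800 = 0.25
MPC = 1 − MPS = 0.75
Autonomous saving = 1177.5 − 0.25(5350) = -160, so a = 160
C = 160 + 0.75(3150) = 160 + 2362.5 = 2522.5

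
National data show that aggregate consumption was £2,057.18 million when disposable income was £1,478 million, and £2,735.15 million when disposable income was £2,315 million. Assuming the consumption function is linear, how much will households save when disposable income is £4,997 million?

MPC = (2735.15 − 2057.18)/(2315 − 1478) = 677.97/837 = 0.81
a = 2057.18 − 0.81(1478) = 2057.18 − 1197.18 = 860
C = 860 + 0.81(4997) = 4907.57
S = 4997 − 4907.57 = 89.43

S = 89.43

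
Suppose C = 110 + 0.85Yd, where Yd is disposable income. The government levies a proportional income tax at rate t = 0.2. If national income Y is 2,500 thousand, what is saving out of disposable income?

Yd = (1 − 0.2)(2500) = 0.8(2500) = 2000
C = 110 + 0.85(2000) = 110 + 1700 = 1810
S = Yd − C = 2000 − 1810 = 190

S = 190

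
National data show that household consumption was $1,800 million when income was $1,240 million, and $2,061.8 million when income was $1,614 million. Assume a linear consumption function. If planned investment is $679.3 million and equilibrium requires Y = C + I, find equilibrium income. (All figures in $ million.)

MPC = (2061.8 − 1800)/(1614 − 1240) = 261.8/374 = 0.7
a = 1800 − 0.7(1240) = 932
Equilibrium: Y = 932 + 0.7Y + 679.3
0.3Y = 1611.3, so Y = 1611.3/0.3 = 5371

Y = 5371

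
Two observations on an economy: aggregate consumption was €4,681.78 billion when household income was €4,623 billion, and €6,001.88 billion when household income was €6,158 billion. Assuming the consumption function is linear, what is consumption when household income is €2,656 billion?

C = 2990.16

MPC = (6001.88 − 4681.78)/(6158 − 4623) = 1320.1/1535 = 0.86
a = 4681.78 − 0.86(4623) = 4681.78 − 3975.78 = 706
C = 706 + 0.86(2656) = 706 + 2284.16 = 2990.16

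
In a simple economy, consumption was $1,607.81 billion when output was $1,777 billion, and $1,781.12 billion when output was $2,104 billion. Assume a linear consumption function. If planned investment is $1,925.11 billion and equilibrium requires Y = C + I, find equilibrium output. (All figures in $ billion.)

Y = 5513

MPC = (1781.12 − 1607.81)/(2104 − 1777) = 173.31/327 = 0.53
a = 1607.81 − 0.53(1777) = 666
Equilibrium: Y = 666 + 0.53Y + 1925.11
0.47Y = 2591.11, so Y = 2591.11/0.47 = 5513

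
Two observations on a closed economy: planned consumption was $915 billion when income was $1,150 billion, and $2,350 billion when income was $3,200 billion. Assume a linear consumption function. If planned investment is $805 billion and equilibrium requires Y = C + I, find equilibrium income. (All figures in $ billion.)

Y = 3050

MPC = (2350 − 915)/(3200 − 1150) = 1435/2050 = 0.7
a = 915 − 0.7(1150) = 110
Equilibrium: Y = 110 + 0.7Y + 805
0.3Y = 915, so Y = 915/0.3 = 3050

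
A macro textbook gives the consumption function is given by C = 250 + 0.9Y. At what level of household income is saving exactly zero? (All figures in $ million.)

Y = 2500

At break-even, C = Y: 250 + 0.9Y = Y
0.1Y = 250, so Y = 250/0.1 = 2500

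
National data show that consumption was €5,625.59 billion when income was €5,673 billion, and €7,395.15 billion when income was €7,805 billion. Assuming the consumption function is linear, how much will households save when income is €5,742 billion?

S = 59.14

MPC = (7395.15 − 5625.59)/(7805 − 5673) = 1769.56/2132 = 0.83
a = 5625.59 − 0.83(5673) = 5625.59 − 4708.59 = 917
C = 917 + 0.83(5742) = 5682.86
S = 5742 − 5682.86 = 59.14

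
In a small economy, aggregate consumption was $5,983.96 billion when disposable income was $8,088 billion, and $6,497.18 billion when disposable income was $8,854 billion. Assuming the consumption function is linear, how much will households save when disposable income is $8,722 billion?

S = 2313.26

MPC = (6497.18 − 5983.96)/(8854 − 8088) = 513.22/766 = 0.67
a = 5983.96 − 0.67(8088) = 5983.96 − 5418.96 = 565
C = 565 + 0.67(8722) = 6408.74
S = 8722 − 6408.74 = 2313.26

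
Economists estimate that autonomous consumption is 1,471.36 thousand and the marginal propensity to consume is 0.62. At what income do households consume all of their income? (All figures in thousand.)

At break-even, C = Y: 1471.36 + 0.62Y = Y
0.38Y = 1471.36, so Y = 1471.36/0.38 = 3872

Y = 3872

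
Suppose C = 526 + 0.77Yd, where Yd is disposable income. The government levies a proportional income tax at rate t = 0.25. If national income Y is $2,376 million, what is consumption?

C = 1898.14

Yd = (1 − 0.25)(2376) = 0.75(2376) = 1782
C = 526 + 0.77(1782) = 526 + 1372.14 = 1898.14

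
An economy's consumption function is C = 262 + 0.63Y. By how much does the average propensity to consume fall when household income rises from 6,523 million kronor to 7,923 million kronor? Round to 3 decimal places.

ΔAPC = 0.007

At Y = 6523: C = 262 + 0.63(6523) = 4371.49, APC = 4371.49/6523 = 0.6702
At Y = 7923: C = 5253.49, APC = 5253.49/7923 = 0.6631
Fall in APC = 0.6702 − 0.6631 = 0.0071 ≈ 0.007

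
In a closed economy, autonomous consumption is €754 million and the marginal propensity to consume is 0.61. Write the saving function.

S = Y − C = Y − (754 + 0.61Y) = -754 + (1 − 0.61)Y

S = -754 + 0.39Y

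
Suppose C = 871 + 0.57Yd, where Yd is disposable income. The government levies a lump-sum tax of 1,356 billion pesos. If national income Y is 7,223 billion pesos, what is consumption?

C = 4215.19

Yd = Y − T = 7223 − 1356 = 5867
C = 871 + 0.57(5867) = 871 + 3344.19 = 4215.19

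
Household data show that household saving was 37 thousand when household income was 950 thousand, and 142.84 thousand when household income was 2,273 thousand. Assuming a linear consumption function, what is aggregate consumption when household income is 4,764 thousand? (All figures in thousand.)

MPS = ΔS/ΔY = (142.84 − 37)/(2273 − 950) = 105.84/1323 = 0.08
MPC = 1 − MPS = 0.92
Autonomous saving = 37 − 0.08(950) = -39, so a = 39
C = 39 + 0.92(4764) = 39 + 4382.88 = 4421.88

C = 4421.88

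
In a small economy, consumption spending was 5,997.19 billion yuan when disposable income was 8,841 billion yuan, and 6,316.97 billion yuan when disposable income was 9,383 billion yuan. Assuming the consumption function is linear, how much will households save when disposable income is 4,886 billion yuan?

MPC = (6316.97 − 5997.19)/(9383 − 8841) = 319.78/542 = 0.59
a = 5997.19 − 0.59(8841) = 5997.19 − 5216.19 = 781
C = 781 + 0.59(4886) = 3663.74
S = 4886 − 3663.74 = 1222.26

S = 1222.26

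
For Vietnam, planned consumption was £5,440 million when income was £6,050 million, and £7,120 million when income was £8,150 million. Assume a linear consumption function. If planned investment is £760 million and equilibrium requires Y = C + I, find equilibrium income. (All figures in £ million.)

MPC = (7120 − 5440)/(8150 − 6050) = 1680/2100 = 0.8
a = 5440 − 0.8(6050) = 600
Equilibrium: Y = 600 + 0.8Y + 760
0.2Y = 1360, so Y = 1360/0.2 = 6800

Y = 6800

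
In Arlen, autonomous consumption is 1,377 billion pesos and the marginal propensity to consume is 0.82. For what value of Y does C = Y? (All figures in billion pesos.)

At break-even, C = Y: 1377 + 0.82Y = Y
0.18Y = 1377, so Y = 1377/0.18 = 7650

Y = 7650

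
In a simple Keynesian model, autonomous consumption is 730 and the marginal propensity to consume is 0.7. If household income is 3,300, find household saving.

S = 260

C = 730 + 0.7(3300) = 730 + 2310 = 3040
S = Y − C = 3300 − 3040 = 260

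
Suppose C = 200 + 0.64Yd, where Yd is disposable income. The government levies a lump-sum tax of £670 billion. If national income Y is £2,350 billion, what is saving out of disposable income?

S = 404.8

Yd = Y − T = 2350 − 670 = 1680
C = 200 + 0.64(1680) = 200 + 1075.2 = 1275.2
S = Yd − C = 1680 − 1275.2 = 404.8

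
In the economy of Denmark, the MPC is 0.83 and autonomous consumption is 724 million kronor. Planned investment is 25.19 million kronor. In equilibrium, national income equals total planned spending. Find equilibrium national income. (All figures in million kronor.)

Y = C + I = 724 + 0.83Y + 25.19
Y − 0.83Y = 749.19
0.17Y = 749.19, so Y = 749.19/0.17 = 4407

Y = 4407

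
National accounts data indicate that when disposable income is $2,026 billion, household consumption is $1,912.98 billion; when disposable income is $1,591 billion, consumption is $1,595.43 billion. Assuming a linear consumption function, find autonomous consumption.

a = 434

MPC = ΔC/ΔY = (1912.98 − 1595.43)/(2026 − 1591) = 317.55/435 = 0.73
a = C − MPC·Y = 1595.43 − 0.73(1591) = 1595.43 − 1161.43 = 434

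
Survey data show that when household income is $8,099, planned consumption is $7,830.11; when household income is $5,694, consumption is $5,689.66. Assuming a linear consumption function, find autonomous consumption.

a = 622

MPC = ΔC/ΔY = (7830.11 − 5689.66)/(8099 − 5694) = 2140.45/2405 = 0.89
a = C − MPC·Y = 5689.66 − 0.89(5694) = 5689.66 − 5067.66 = 622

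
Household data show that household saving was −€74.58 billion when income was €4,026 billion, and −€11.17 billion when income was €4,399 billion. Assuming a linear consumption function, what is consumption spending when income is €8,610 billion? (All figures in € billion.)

MPS = ΔS/ΔY = (-11.17 − (-74.58))/(4399 − 4026) = 63.41/373 = 0.17
MPC = 1 − MPS = 0.83
Autonomous saving = -74.58 − 0.17(4026) = -759, so a = 759
C = 759 + 0.83(8610) = 759 + 7146.3 = 7905.3

C = 7905.3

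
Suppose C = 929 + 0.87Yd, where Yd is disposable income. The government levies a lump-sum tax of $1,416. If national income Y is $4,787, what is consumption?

Yd = Y − T = 4787 − 1416 = 3371
C = 929 + 0.87(3371) = 929 + 2932.77 = 3861.77

C = 3861.77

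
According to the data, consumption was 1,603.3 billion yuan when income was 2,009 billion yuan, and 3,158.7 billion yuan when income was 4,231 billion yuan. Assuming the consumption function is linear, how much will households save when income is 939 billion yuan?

S = 84.7

MPC = (3158.7 − 1603.3)/(4231 − 2009) = 1555.4/2222 = 0.7
a = 1603.3 − 0.7(2009) = 1603.3 − 1406.3 = 197
C = 197 + 0.7(939) = 854.3
S = 939 − 854.3 = 84.7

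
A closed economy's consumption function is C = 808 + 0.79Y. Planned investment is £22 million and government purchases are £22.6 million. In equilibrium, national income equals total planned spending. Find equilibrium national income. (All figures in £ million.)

Y = C + I + G = 808 + 0.79Y + 22 + 22.6
Y − 0.79Y = 852.6
0.21Y = 852.6, so Y = 852.6/0.21 = 4060

Y = 4060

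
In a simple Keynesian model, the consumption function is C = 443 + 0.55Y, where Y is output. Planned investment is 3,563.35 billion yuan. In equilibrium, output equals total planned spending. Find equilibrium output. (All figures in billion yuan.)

Y = 8903

Y = C + I = 443 + 0.55Y + 3563.35
Y − 0.55Y = 4006.35
0.45Y = 4006.35, so Y = 4006.35/0.45 = 8903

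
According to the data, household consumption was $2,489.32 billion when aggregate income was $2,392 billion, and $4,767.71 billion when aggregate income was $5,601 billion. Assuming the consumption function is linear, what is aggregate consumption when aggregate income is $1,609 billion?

C = 1933.39

MPC = (4767.71 − 2489.32)/(5601 − 2392) = 2278.39/3209 = 0.71
a = 2489.32 − 0.71(2392) = 2489.32 − 1698.32 = 791
C = 791 + 0.71(1609) = 791 + 1142.39 = 1933.39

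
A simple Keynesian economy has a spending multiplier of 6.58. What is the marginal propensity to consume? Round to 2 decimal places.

MPC = 0.85

k = 1/(1 − MPC), so 1 − MPC = 1/k = 1/6.58 = 0.1520
MPC = 1 − 0.1520 = 0.85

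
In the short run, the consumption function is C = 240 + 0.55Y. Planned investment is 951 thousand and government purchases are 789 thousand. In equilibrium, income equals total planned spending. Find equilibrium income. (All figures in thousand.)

Y = C + I + G = 240 + 0.55Y + 951 + 789
Y − 0.55Y = 1980
0.45Y = 1980, so Y = 1980/0.45 = 4400

Y = 4400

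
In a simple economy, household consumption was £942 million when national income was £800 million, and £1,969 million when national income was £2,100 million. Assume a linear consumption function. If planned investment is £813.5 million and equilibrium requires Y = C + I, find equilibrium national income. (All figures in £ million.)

MPC = (1969 − 942)/(2100 − 800) = 1027/1300 = 0.79
a = 942 − 0.79(800) = 310
Equilibrium: Y = 310 + 0.79Y + 813.5
0.21Y = 1123.5, so Y = 1123.5/0.21 = 5350

Y = 5350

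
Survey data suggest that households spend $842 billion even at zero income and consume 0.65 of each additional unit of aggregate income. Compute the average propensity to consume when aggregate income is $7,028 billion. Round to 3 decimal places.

C = 842 + 0.65(7028) = 5410.2
APC = C/Y = 5410.2/7028 = 0.770

APC = 0.770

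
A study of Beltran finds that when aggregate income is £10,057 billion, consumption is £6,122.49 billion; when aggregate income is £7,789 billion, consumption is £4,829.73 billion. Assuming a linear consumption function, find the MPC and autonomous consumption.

MPC = 0.57; a = 390

MPC = ΔC/ΔY = (6122.49 − 4829.73)/(10057 − 7789) = 1292.76/2268 = 0.57
a = C − MPC·Y = 4829.73 − 0.57(7789) = 4829.73 − 4439.73 = 390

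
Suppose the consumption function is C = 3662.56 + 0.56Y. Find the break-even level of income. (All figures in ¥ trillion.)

At break-even, C = Y: 3662.56 + 0.56Y = Y
0.44Y = 3662.56, so Y = 3662.56/0.44 = 8324

Y = 8324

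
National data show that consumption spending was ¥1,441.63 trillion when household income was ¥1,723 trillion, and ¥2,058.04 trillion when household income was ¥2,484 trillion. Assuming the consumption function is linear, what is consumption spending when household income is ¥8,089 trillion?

MPC = (2058.04 − 1441.63)/(2484 − 1723) = 616.41/761 = 0.81
a = 1441.63 − 0.81(1723) = 1441.63 − 1395.63 = 46
C = 46 + 0.81(8089) = 46 + 6552.09 = 6598.09

C = 6598.09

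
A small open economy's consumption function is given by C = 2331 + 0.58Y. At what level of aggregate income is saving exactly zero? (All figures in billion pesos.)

Y = 5550

At break-even, C = Y: 2331 + 0.58Y = Y
0.42Y = 2331, so Y = 2331/0.42 = 5550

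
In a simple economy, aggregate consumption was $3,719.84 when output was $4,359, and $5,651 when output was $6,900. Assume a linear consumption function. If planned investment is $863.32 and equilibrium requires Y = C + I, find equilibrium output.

Y = 5293

MPC = (5651 − 3719.84)/(6900 − 4359) = 1931.16/2541 = 0.76
a = 3719.84 − 0.76(4359) = 407
Equilibrium: Y = 407 + 0.76Y + 863.32
0.24Y = 1270.32, so Y = 1270.32/0.24 = 5293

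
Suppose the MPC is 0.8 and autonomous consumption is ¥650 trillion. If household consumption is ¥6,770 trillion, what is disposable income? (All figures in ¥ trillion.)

Y = 7650

650 + 0.8Y = 6770
0.8Y = 6120, so Y = 6120/0.8 = 7650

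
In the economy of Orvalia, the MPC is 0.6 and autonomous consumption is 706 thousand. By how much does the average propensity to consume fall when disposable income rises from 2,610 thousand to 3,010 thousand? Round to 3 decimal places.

At Y = 2610: C = 706 + 0.6(2610) = 2272, APC = 2272/2610 = 0.8705
At Y = 3010: C = 2512, APC = 2512/3010 = 0.8346
Fall in APC = 0.8705 − 0.8346 = 0.0359 ≈ 0.036

ΔAPC = 0.036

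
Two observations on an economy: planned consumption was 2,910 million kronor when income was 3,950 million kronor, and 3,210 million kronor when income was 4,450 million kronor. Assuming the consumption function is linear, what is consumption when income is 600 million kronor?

C = 900

MPC = (3210 − 2910)/(4450 − 3950) = 300/500 = 0.6
a = 2910 − 0.6(3950) = 2910 − 2370 = 540
C = 540 + 0.6(600) = 540 + 360 = 900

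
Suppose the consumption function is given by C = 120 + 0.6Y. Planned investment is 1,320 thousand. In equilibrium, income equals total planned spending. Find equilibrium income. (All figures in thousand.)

Y = 3600

Y = C + I = 120 + 0.6Y + 1320
Y − 0.6Y = 1440
0.4Y = 1440, so Y = 1440/0.4 = 3600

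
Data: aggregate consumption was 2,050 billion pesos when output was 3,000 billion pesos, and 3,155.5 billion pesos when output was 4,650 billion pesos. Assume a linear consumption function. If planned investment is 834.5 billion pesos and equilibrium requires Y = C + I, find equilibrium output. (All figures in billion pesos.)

MPC = (3155.5 − 2050)/(4650 − 3000) = 1105.5/1650 = 0.67
a = 2050 − 0.67(3000) = 40
Equilibrium: Y = 40 + 0.67Y + 834.5
0.33Y = 874.5, so Y = 874.5/0.33 = 2650

Y = 2650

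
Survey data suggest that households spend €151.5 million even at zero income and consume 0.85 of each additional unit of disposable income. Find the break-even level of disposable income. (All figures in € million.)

At break-even, C = Y: 151.5 + 0.85Y = Y
0.15Y = 151.5, so Y = 151.5/0.15 = 1010

Y = 1010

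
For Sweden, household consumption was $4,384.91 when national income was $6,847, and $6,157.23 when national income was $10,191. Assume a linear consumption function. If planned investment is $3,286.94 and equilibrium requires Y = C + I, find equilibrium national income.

Y = 8602

MPC = (6157.23 − 4384.91)/(10191 − 6847) = 1772.32/3344 = 0.53
a = 4384.91 − 0.53(6847) = 756
Equilibrium: Y = 756 + 0.53Y + 3286.94
0.47Y = 4042.94, so Y = 4042.94/0.47 = 8602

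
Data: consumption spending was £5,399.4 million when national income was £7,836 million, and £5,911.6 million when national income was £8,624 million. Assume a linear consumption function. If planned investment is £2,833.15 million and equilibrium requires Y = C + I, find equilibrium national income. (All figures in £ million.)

MPC = (5911.6 − 5399.4)/(8624 − 7836) = 512.2/788 = 0.65
a = 5399.4 − 0.65(7836) = 306
Equilibrium: Y = 306 + 0.65Y + 2833.15
0.35Y = 3139.15, so Y = 3139.15/0.35 = 8969

Y = 8969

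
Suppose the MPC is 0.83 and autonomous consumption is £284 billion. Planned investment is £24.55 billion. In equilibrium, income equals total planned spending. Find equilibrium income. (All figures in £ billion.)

Y = C + I = 284 + 0.83Y + 24.55
Y − 0.83Y = 308.55
0.17Y = 308.55, so Y = 308.55/0.17 = 1815

Y = 1815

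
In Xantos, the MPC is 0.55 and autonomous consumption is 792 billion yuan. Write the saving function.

S = Y − C = Y − (792 + 0.55Y) = -792 + (1 − 0.55)Y

S = -792 + 0.45Y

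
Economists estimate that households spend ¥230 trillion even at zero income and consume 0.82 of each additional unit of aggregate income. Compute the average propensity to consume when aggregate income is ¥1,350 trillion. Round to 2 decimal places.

C = 230 + 0.82(1350) = 1337
APC = C/Y = 1337/1350 = 0.99

APC = 0.99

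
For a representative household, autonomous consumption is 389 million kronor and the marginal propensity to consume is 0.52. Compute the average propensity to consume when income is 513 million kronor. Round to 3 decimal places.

C = 389 + 0.52(513) = 655.76
APC = C/Y = 655.76/513 = 1.278

APC = 1.278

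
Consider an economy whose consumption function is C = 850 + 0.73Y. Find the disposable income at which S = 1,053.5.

Y = 7050

S = Y − C = -850 + 0.27Y
-850 + 0.27Y = 1053.5, so 0.27Y = 1903.5 and Y = 7050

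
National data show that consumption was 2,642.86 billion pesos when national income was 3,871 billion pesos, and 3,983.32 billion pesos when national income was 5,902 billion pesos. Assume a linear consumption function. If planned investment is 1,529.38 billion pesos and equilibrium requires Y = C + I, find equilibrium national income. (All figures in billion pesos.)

MPC = (3983.32 − 2642.86)/(5902 − 3871) = 1340.46/2031 = 0.66
a = 2642.86 − 0.66(3871) = 88
Equilibrium: Y = 88 + 0.66Y + 1529.38
0.34Y = 1617.38, so Y = 1617.38/0.34 = 4757

Y = 4757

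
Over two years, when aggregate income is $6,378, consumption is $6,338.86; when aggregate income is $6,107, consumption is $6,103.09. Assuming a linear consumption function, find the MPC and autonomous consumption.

MPC = ΔC/ΔY = (6338.86 − 6103.09)/(6378 − 6107) = 235.77/271 = 0.87
a = C − MPC·Y = 6103.09 − 0.87(6107) = 6103.09 − 5313.09 = 790

MPC = 0.87; a = 790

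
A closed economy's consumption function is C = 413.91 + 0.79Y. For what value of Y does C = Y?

At break-even, C = Y: 413.91 + 0.79Y = Y
0.21Y = 413.91, so Y = 413.91/0.21 = 1971

Y = 1971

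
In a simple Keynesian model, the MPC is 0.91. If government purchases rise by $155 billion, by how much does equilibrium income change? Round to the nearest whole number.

The multiplier is 1/(1 − MPC) = 1/0.09.
ΔY = 155/0.09 = 1722.22 ≈ 1722

ΔY ≈ 1722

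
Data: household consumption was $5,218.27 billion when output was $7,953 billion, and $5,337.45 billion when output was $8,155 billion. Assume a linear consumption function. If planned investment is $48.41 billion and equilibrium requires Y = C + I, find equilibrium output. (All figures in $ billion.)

Y = 1401

MPC = (5337.45 − 5218.27)/(8155 − 7953) = 119.18/202 = 0.59
a = 5218.27 − 0.59(7953) = 526
Equilibrium: Y = 526 + 0.59Y + 48.41
0.41Y = 574.41, so Y = 574.41/0.41 = 1401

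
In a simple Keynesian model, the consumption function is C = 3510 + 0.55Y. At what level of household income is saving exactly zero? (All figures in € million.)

Y = 7800

At break-even, C = Y: 3510 + 0.55Y = Y
0.45Y = 3510, so Y = 3510/0.45 = 7800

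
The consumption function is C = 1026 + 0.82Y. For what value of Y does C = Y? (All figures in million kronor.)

At break-even, C = Y: 1026 + 0.82Y = Y
0.18Y = 1026, so Y = 1026/0.18 = 5700

Y = 5700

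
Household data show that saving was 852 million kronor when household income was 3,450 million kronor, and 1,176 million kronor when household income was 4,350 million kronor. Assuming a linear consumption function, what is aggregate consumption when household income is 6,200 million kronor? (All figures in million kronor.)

MPS = ΔS/ΔY = (1176 − 852)/(4350 − 3450) = 324/900 = 0.36
MPC = 1 − MPS = 0.64
Autonomous saving = 852 − 0.36(3450) = -390, so a = 390
C = 390 + 0.64(6200) = 390 + 3968 = 4358

C = 4358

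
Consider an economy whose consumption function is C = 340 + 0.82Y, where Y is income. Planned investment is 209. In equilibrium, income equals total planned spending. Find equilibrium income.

Y = C + I = 340 + 0.82Y + 209
Y − 0.82Y = 549
0.18Y = 549, so Y = 549/0.18 = 3050

Y = 3050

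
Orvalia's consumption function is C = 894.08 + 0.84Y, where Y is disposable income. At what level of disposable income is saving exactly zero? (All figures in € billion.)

At break-even, C = Y: 894.08 + 0.84Y = Y
0.16Y = 894.08, so Y = 894.08/0.16 = 5588

Y = 5588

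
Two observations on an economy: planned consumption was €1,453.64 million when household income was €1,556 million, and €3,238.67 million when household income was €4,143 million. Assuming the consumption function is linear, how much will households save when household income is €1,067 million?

MPC = (3238.67 − 1453.64)/(4143 − 1556) = 1785.03/2587 = 0.69
a = 1453.64 − 0.69(1556) = 1453.64 − 1073.64 = 380
C = 380 + 0.69(1067) = 1116.23
S = 1067 − 1116.23 = -49.23

S = -49.23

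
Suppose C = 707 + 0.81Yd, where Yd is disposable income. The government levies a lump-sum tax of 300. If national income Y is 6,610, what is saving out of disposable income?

S = 491.9

Yd = Y − T = 6610 − 300 = 6310
C = 707 + 0.81(6310) = 707 + 5111.1 = 5818.1
S = Yd − C = 6310 − 5818.1 = 491.9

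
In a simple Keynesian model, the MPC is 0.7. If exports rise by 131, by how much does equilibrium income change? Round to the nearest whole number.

The multiplier is 1/(1 − MPC) = 1/0.3.
ΔY = 131/0.3 = 436.67 ≈ 437

ΔY ≈ 437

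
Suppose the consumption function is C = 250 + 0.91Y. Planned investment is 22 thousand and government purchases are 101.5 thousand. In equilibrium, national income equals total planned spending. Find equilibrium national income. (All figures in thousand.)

Y = C + I + G = 250 + 0.91Y + 22 + 101.5
Y − 0.91Y = 373.5
0.09Y = 373.5, so Y = 373.5/0.09 = 4150

Y = 4150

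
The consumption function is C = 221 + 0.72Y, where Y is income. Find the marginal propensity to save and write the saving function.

MPS = 0.28; S = -221 + 0.28Y

MPS = 1 − MPC = 1 − 0.72 = 0.28
S = Y − C = -221 + 0.28Y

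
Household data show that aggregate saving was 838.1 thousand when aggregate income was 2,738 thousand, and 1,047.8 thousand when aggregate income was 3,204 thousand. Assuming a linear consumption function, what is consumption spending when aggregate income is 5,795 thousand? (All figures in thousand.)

MPS = ΔS/ΔY = (1047.8 − 838.1)/(3204 − 2738) = 209.7/466 = 0.45
MPC = 1 − MPS = 0.55
Autonomous saving = 838.1 − 0.45(2738) = -394, so a = 394
C = 394 + 0.55(5795) = 394 + 3187.25 = 3581.25

C = 3581.25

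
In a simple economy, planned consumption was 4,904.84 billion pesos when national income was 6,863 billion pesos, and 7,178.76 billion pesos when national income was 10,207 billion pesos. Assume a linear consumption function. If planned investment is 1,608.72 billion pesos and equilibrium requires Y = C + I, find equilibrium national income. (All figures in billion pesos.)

Y = 5771

MPC = (7178.76 − 4904.84)/(10207 − 6863) = 2273.92/3344 = 0.68
a = 4904.84 − 0.68(6863) = 238
Equilibrium: Y = 238 + 0.68Y + 1608.72
0.32Y = 1846.72, so Y = 1846.72/0.32 = 5771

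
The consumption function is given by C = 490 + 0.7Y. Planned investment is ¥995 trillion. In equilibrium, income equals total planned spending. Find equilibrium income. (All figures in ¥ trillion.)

Y = C + I = 490 + 0.7Y + 995
Y − 0.7Y = 1485
0.3Y = 1485, so Y = 1485/0.3 = 4950

Y = 4950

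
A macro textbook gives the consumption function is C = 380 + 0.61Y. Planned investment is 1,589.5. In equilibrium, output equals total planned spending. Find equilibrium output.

Y = C + I = 380 + 0.61Y + 1589.5
Y − 0.61Y = 1969.5
0.39Y = 1969.5, so Y = 1969.5/0.39 = 5050

Y = 5050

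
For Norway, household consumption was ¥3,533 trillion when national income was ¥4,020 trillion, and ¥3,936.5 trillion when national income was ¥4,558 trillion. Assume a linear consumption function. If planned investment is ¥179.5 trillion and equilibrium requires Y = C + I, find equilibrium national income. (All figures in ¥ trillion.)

MPC = (3936.5 − 3533)/(4558 − 4020) = 403.5/538 = 0.75
a = 3533 − 0.75(4020) = 518
Equilibrium: Y = 518 + 0.75Y + 179.5
0.25Y = 697.5, so Y = 697.5/0.25 = 2790

Y = 2790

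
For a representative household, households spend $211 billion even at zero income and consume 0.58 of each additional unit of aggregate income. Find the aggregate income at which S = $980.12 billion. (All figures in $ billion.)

Y = 2836

S = Y − C = -211 + 0.42Y
-211 + 0.42Y = 980.12, so 0.42Y = 1191.12 and Y = 2836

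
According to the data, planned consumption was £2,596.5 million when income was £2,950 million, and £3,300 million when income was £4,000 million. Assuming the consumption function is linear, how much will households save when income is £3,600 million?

S = 568

MPC = (3300 − 2596.5)/(4000 − 2950) = 703.5/1050 = 0.67
a = 2596.5 − 0.67(2950) = 2596.5 − 1976.5 = 620
C = 620 + 0.67(3600) = 3032
S = 3600 − 3032 = 568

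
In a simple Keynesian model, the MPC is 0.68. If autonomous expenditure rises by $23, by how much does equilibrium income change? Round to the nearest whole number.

ΔY ≈ 72

The multiplier is 1/(1 − MPC) = 1/0.32.
ΔY = 23/0.32 = 71.88 ≈ 72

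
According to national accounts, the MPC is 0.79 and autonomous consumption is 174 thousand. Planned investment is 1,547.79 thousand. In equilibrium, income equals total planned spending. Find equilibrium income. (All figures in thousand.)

Y = 8199

Y = C + I = 174 + 0.79Y + 1547.79
Y − 0.79Y = 1721.79
0.21Y = 1721.79, so Y = 1721.79/0.21 = 8199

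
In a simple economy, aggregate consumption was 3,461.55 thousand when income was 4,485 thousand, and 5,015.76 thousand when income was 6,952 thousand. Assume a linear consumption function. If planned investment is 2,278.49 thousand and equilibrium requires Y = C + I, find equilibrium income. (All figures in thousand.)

MPC = (5015.76 − 3461.55)/(6952 − 4485) = 1554.21/2467 = 0.63
a = 3461.55 − 0.63(4485) = 636
Equilibrium: Y = 636 + 0.63Y + 2278.49
0.37Y = 2914.49, so Y = 2914.49/0.37 = 7877

Y = 7877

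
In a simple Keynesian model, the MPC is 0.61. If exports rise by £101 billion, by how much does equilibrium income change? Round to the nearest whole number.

ΔY ≈ 259

The multiplier is 1/(1 − MPC) = 1/0.39.
ΔY = 101/0.39 = 258.97 ≈ 259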